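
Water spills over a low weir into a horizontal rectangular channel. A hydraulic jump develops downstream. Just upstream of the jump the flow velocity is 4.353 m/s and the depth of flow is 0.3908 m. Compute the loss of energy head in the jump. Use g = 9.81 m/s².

ΔE = 0.1737 m

Fr₁ = V₁/√(g·y₁) = 4.353/√(9.81×0.3908) = 2.223.
Conjugate-depth relation: y₂/y₁ = ½[√(1 + 8Fr₁²) − 1] = ½[√40.541 − 1] = 2.684.
y₂ = 2.684 × 0.3908 = 1.049 m.
q = V₁·y₁ = 4.353 × 0.3908 = 1.701 m²/s. V₂ = q/y₂ = 1.701/1.049 = 1.622 m/s. E₁ = y₁ + V₁²/2g = 1.357 m; E₂ = y₂ + V₂²/2g = 1.183 m. ΔE = E₁ − E₂ = 0.1737 m.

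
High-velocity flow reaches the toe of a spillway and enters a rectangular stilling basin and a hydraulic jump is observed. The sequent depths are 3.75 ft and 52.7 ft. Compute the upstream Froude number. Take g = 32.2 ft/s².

Fr₁ = 10.3

For a rectangular channel the momentum equation gives q² = ½·g·y₁·y₂·(y₁ + y₂) = ½×32.2×3.75×52.7×56.5 = 179610.
q = √179610 = 424 ft²/s.
V₁ = q/y₁ = 113 ft/s; Fr₁ = V₁/√(g·y₁) = 10.3.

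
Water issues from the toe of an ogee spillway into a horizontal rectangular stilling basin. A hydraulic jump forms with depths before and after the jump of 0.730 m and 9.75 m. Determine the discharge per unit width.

q = 19.1 m²/s

For a rectangular channel the momentum equation gives q² = ½·g·y₁·y₂·(y₁ + y₂) = ½×9.81×0.730×9.75×10.5 = 366.
q = √366 = 19.1 m²/s.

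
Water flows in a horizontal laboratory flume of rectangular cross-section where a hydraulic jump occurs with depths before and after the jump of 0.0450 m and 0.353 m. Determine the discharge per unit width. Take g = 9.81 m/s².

For a rectangular channel the momentum equation gives q² = ½·g·y₁·y₂·(y₁ + y₂) = ½×9.81×0.0450×0.353×0.398 = 0.0310.
q = √0.0310 = 0.176 m²/s.

q = 0.176 m²/s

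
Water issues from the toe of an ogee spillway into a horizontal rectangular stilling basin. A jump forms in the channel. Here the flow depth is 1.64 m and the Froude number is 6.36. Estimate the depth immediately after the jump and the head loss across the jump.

Fr₁ = 6.36 (given).
By Bélanger, y₂/y₁ = ½[√(1 + 8Fr₁²) − 1] = ½[√324.6 − 1] = 8.51.
y₂ = 8.51 × 1.64 = 14.0 m.
Head loss: ΔE = (y₂ − y₁)³/(4y₁y₂) = (14.0 − 1.64)³/(4×1.64×14.0) = 1867/91.5 = 20.4 m.

y₂ = 14.0 m; ΔE = 20.4 m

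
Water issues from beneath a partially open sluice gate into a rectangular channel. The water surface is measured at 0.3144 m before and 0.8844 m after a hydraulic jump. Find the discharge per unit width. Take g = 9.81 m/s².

For a rectangular channel the momentum equation gives q² = ½·g·y₁·y₂·(y₁ + y₂) = ½×9.81×0.3144×0.8844×1.199 = 1.635.
q = √1.635 = 1.279 m²/s.

q = 1.279 m²/s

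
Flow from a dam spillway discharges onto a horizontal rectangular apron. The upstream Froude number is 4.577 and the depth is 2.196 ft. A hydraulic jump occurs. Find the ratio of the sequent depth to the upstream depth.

y₂/y₁ = 5.992

Fr₁ = 4.577 (given).
Conjugate-depth relation: y₂/y₁ = ½[√(1 + 8Fr₁²) − 1] = ½[√168.59 − 1] = 5.992.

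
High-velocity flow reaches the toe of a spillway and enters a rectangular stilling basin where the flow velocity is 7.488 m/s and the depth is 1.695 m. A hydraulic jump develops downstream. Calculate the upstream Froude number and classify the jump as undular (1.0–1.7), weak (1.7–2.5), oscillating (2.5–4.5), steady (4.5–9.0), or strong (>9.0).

Fr₁ = 1.836; weak jump

Fr₁ = V₁/√(g·y₁) = 7.488/√(9.81×1.695) = 1.836.
Fr₁ = 1.836 lies in the weak range.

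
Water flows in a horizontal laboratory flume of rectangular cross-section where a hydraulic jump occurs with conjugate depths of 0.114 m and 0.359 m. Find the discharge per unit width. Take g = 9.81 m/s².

For a rectangular channel the momentum equation gives q² = ½·g·y₁·y₂·(y₁ + y₂) = ½×9.81×0.114×0.359×0.473 = 0.0950.
q = √0.0950 = 0.308 m²/s.

q = 0.308 m²/s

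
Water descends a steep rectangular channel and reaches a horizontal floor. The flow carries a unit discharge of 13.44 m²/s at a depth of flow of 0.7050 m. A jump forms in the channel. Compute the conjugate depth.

y₂ = 6.884 m

V₁ = q/y₁ = 13.44/0.7050 = 19.06 m/s. Fr₁ = V₁/√(g·y₁) = 19.06/√(9.81×0.7050) = 7.249.
From the momentum equation for a rectangular channel, y₂/y₁ = ½[√(1 + 8Fr₁²) − 1] = ½[√421.39 − 1] = 9.764.
y₂ = 9.764 × 0.7050 = 6.884 m.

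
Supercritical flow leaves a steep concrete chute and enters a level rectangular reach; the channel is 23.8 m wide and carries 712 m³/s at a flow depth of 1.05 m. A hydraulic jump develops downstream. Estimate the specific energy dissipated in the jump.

q = Q/b = 712/23.8 = 29.9 m²/s; V₁ = q/y₁ = 28.5 m/s. Fr₁ = V₁/√(g·y₁) = 8.88.
By Bélanger, y₂/y₁ = ½[√(1 + 8Fr₁²) − 1] = ½[√631.5 − 1] = 12.1.
y₂ = 12.1 × 1.05 = 12.7 m.
V₂ = q/y₂ = 29.9/12.7 = 2.36 m/s. E₁ = y₁ + V₁²/2g = 42.4 m; E₂ = y₂ + V₂²/2g = 13.0 m. ΔE = E₁ − E₂ = 29.5 m.

ΔE = 29.5 m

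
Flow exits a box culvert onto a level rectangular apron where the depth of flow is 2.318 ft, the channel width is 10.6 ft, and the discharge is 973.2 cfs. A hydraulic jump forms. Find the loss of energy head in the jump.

q = Q/b = 973.2/10.6 = 91.81 ft²/s; V₁ = q/y₁ = 39.61 ft/s. Fr₁ = V₁/√(g·y₁) = 4.585.
By Bélanger, y₂/y₁ = ½[√(1 + 8Fr₁²) − 1] = ½[√169.15 − 1] = 6.003.
y₂ = 6.003 × 2.318 = 13.91 ft.
V₂ = q/y₂ = 91.81/13.91 = 6.598 ft/s. E₁ = y₁ + V₁²/2g = 26.68 ft; E₂ = y₂ + V₂²/2g = 14.59 ft. ΔE = E₁ − E₂ = 12.09 ft.

ΔE = 12.09 ft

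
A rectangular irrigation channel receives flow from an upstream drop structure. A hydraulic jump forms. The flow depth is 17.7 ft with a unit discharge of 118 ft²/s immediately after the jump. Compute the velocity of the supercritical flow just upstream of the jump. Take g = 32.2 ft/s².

V₂ = q/y₂ = 118/17.7 = 6.67 ft/s; Fr₂ = V₂/√(g·y₂) = 0.279.
Applying the sequent-depth relation in reverse, y₁/y₂ = ½[√(1 + 8Fr₂²) − 1] = ½[√1.624 − 1] = 0.137.
y₁ = 0.137 × 17.7 = 2.43 ft.
V₁ = q/y₁ = 118/2.43 = 48.6 ft/s.

V₁ = 48.6 ft/s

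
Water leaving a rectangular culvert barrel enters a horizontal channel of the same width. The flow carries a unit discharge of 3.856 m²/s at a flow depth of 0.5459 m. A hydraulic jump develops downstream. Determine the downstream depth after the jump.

V₁ = q/y₁ = 3.856/0.5459 = 7.064 m/s. Fr₁ = V₁/√(g·y₁) = 7.064/√(9.81×0.5459) = 3.052.
Bélanger equation: y₂/y₁ = ½[√(1 + 8Fr₁²) − 1] = ½[√75.534 − 1] = 3.846.
y₂ = 3.846 × 0.5459 = 2.099 m.

y₂ = 2.099 m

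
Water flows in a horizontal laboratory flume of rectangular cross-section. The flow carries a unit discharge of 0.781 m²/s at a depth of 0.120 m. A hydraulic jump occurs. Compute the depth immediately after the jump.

y₂ = 0.960 m

V₁ = q/y₁ = 0.781/0.120 = 6.51 m/s. Fr₁ = V₁/√(g·y₁) = 6.51/√(9.81×0.120) = 6.00.
Conjugate-depth relation: y₂/y₁ = ½[√(1 + 8Fr₁²) − 1] = ½[√288.9 − 1] = 8.00.
y₂ = 8.00 × 0.120 = 0.960 m.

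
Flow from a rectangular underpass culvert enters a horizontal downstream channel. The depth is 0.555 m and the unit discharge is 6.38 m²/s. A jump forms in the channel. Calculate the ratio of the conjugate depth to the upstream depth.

y₂/y₁ = 6.49

V₁ = q/y₁ = 6.38/0.555 = 11.5 m/s. Fr₁ = V₁/√(g·y₁) = 11.5/√(9.81×0.555) = 4.93.
From the momentum equation for a rectangular channel, y₂/y₁ = ½[√(1 + 8Fr₁²) − 1] = ½[√195.2 − 1] = 6.49.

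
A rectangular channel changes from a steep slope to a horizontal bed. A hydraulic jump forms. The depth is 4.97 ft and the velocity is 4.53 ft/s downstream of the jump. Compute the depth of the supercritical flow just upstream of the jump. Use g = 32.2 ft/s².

y₁ = 1.05 ft

Fr₂ = V₂/√(g·y₂) = 4.53/√(32.2×4.97) = 0.358.
From the momentum equation (using Fr₂), y₁/y₂ = ½[√(1 + 8Fr₂²) − 1] = ½[√2.026 − 1] = 0.212.
y₁ = 0.212 × 4.97 = 1.05 ft.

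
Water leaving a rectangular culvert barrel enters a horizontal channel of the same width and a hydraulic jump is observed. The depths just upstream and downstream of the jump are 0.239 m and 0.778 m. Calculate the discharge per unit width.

q = 0.963 m²/s

For a rectangular channel the momentum equation gives q² = ½·g·y₁·y₂·(y₁ + y₂) = ½×9.81×0.239×0.778×1.02 = 0.928.
q = √0.928 = 0.963 m²/s.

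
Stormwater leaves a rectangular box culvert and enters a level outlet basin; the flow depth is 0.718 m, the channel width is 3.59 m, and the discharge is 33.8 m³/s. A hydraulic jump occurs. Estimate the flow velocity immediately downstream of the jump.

q = Q/b = 33.8/3.59 = 9.42 m²/s; V₁ = q/y₁ = 13.1 m/s. Fr₁ = V₁/√(g·y₁) = 4.94.
Sequent-depth ratio: y₂/y₁ = ½[√(1 + 8Fr₁²) − 1] = ½[√196.3 − 1] = 6.51.
y₂ = 6.51 × 0.718 = 4.67 m.
V₂ = q/y₂ = 9.42/4.67 = 2.02 m/s.

V₂ = 2.02 m/s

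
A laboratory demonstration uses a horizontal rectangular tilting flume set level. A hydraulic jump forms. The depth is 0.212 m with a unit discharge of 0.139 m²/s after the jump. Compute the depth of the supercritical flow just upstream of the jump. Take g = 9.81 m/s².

V₂ = q/y₂ = 0.139/0.212 = 0.656 m/s; Fr₂ = V₂/√(g·y₂) = 0.455.
The Bélanger relation is symmetric: y₁/y₂ = ½[√(1 + 8Fr₂²) − 1] = ½[√2.654 − 1] = 0.315.
y₁ = 0.315 × 0.212 = 0.0667 m.

y₁ = 0.0667 m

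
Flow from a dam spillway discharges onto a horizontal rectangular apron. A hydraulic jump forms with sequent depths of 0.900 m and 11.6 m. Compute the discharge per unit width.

q = 25.3 m²/s

For a rectangular channel the momentum equation gives q² = ½·g·y₁·y₂·(y₁ + y₂) = ½×9.81×0.900×11.6×12.5 = 640.
q = √640 = 25.3 m²/s.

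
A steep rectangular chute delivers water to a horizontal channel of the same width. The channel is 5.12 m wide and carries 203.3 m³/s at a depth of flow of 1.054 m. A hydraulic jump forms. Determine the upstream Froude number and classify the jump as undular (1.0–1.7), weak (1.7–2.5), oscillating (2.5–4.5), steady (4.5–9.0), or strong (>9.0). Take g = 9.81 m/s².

Fr₁ = 11.72; strong jump

q = Q/b = 203.3/5.12 = 39.71 m²/s; V₁ = q/y₁ = 37.67 m/s. Fr₁ = V₁/√(g·y₁) = 11.72.
Fr₁ = 11.72 lies in the strong range.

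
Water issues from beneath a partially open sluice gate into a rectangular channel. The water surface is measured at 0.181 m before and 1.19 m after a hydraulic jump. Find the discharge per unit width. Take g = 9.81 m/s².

For a rectangular channel the momentum equation gives q² = ½·g·y₁·y₂·(y₁ + y₂) = ½×9.81×0.181×1.19×1.37 = 1.45.
q = √1.45 = 1.20 m²/s.

q = 1.20 m²/s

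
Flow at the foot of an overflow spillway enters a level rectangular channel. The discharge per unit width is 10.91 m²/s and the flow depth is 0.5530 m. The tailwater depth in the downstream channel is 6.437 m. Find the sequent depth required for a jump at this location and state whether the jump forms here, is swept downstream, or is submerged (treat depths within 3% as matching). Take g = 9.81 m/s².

V₁ = q/y₁ = 10.91/0.5530 = 19.73 m/s. Fr₁ = V₁/√(g·y₁) = 19.73/√(9.81×0.5530) = 8.470.
Conjugate-depth relation: y₂/y₁ = ½[√(1 + 8Fr₁²) − 1] = ½[√574.98 − 1] = 11.49.
y₂ = 11.49 × 0.5530 = 6.354 m.
Tailwater y_tw = 6.437 m: y_tw ≈ y₂, so the jump forms here.

y₂ = 6.354 m; the jump forms here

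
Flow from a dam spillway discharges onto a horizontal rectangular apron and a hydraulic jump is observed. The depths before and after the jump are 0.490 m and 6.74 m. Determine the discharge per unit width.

q = 10.8 m²/s

For a rectangular channel the momentum equation gives q² = ½·g·y₁·y₂·(y₁ + y₂) = ½×9.81×0.490×6.74×7.23 = 117.
q = √117 = 10.8 m²/s.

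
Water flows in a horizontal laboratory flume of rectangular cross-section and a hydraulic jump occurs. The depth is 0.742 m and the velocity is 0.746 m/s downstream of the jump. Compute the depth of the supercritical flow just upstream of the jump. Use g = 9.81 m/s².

y₁ = 0.1000 m

Fr₂ = V₂/√(g·y₂) = 0.746/√(9.81×0.742) = 0.277.
Since the conjugate-depth ratio holds either way, y₁/y₂ = ½[√(1 + 8Fr₂²) − 1] = ½[√1.612 − 1] = 0.135.
y₁ = 0.135 × 0.742 = 0.1000 m.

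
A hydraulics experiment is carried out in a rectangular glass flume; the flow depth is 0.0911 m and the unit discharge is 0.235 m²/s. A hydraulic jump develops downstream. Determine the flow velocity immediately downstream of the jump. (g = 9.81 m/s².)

V₁ = q/y₁ = 0.235/0.0911 = 2.58 m/s. Fr₁ = V₁/√(g·y₁) = 2.58/√(9.81×0.0911) = 2.73.
By Bélanger, y₂/y₁ = ½[√(1 + 8Fr₁²) − 1] = ½[√60.57 − 1] = 3.39.
y₂ = 3.39 × 0.0911 = 0.309 m.
V₂ = q/y₂ = 0.235/0.309 = 0.761 m/s.

V₂ = 0.761 m/s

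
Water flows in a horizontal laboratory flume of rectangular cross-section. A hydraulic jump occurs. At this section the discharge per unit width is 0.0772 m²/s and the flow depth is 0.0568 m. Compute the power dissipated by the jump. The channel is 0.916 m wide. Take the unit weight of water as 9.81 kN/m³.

V₁ = q/y₁ = 0.0772/0.0568 = 1.36 m/s. Fr₁ = V₁/√(g·y₁) = 1.36/√(9.81×0.0568) = 1.82.
Bélanger equation: y₂/y₁ = ½[√(1 + 8Fr₁²) − 1] = ½[√27.52 − 1] = 2.12.
y₂ = 2.12 × 0.0568 = 0.121 m.
Head loss: ΔE = (y₂ − y₁)³/(4y₁y₂) = (0.121 − 0.0568)³/(4×0.0568×0.121) = 0.000260/0.0274 = 0.00947 m.
Q = q·b = 0.0772 × 0.916 = 0.0707 m³/s. P = γ·Q·ΔE = 9.81 × 0.0707 × 0.00947 = 0.00657 kW.

P = 0.00657 kW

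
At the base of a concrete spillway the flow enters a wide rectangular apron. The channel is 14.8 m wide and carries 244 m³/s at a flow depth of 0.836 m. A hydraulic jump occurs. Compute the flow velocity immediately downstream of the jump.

q = Q/b = 244/14.8 = 16.5 m²/s; V₁ = q/y₁ = 19.7 m/s. Fr₁ = V₁/√(g·y₁) = 6.89.
From the momentum equation for a rectangular channel, y₂/y₁ = ½[√(1 + 8Fr₁²) − 1] = ½[√380.4 − 1] = 9.25.
y₂ = 9.25 × 0.836 = 7.73 m.
V₂ = q/y₂ = 16.5/7.73 = 2.13 m/s.

V₂ = 2.13 m/s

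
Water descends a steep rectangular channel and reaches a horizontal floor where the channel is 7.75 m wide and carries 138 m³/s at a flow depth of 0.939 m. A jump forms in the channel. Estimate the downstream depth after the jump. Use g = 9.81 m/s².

q = Q/b = 138/7.75 = 17.8 m²/s; V₁ = q/y₁ = 19.0 m/s. Fr₁ = V₁/√(g·y₁) = 6.25.
Sequent-depth ratio: y₂/y₁ = ½[√(1 + 8Fr₁²) − 1] = ½[√313.3 − 1] = 8.35.
y₂ = 8.35 × 0.939 = 7.84 m.

y₂ = 7.84 m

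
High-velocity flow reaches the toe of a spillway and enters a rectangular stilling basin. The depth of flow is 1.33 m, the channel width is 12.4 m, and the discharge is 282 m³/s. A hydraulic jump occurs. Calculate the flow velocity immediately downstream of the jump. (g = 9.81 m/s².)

V₂ = 2.75 m/s

q = Q/b = 282/12.4 = 22.7 m²/s; V₁ = q/y₁ = 17.1 m/s. Fr₁ = V₁/√(g·y₁) = 4.73.
Sequent-depth ratio: y₂/y₁ = ½[√(1 + 8Fr₁²) − 1] = ½[√180.3 − 1] = 6.21.
y₂ = 6.21 × 1.33 = 8.26 m.
V₂ = q/y₂ = 22.7/8.26 = 2.75 m/s.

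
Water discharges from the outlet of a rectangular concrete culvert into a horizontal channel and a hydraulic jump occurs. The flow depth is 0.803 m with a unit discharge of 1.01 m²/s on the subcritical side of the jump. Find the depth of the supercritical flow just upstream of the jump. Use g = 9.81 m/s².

V₂ = q/y₂ = 1.01/0.803 = 1.26 m/s; Fr₂ = V₂/√(g·y₂) = 0.448.
Since the conjugate-depth ratio holds either way, y₁/y₂ = ½[√(1 + 8Fr₂²) − 1] = ½[√2.607 − 1] = 0.307.
y₁ = 0.307 × 0.803 = 0.247 m.

y₁ = 0.247 m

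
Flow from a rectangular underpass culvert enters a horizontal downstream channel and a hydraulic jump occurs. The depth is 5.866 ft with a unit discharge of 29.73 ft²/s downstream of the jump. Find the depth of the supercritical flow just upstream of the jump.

V₂ = q/y₂ = 29.73/5.866 = 5.068 ft/s; Fr₂ = V₂/√(g·y₂) = 0.3688.
The Bélanger relation is symmetric: y₁/y₂ = ½[√(1 + 8Fr₂²) − 1] = ½[√2.0879 − 1] = 0.2225.
y₁ = 0.2225 × 5.866 = 1.305 ft.

y₁ = 1.305 ft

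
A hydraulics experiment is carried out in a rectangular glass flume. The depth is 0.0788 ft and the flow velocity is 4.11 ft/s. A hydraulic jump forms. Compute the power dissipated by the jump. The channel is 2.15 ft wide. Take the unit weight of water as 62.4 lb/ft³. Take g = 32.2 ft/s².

P = 0.00509 hp

Fr₁ = V₁/√(g·y₁) = 4.11/√(32.2×0.0788) = 2.58.
Conjugate-depth relation: y₂/y₁ = ½[√(1 + 8Fr₁²) − 1] = ½[√54.26 − 1] = 3.18.
y₂ = 3.18 × 0.0788 = 0.251 ft.
Head loss: ΔE = (y₂ − y₁)³/(4y₁y₂) = (0.251 − 0.0788)³/(4×0.0788×0.251) = 0.00509/0.0791 = 0.0644 ft.
q = V₁·y₁ = 4.11 × 0.0788 = 0.324 ft²/s. Q = q·b = 0.324 × 2.15 = 0.696 cfs. P = γ·Q·ΔE/550 = 62.4 × 0.696 × 0.0644 / 550 = 0.00509 hp.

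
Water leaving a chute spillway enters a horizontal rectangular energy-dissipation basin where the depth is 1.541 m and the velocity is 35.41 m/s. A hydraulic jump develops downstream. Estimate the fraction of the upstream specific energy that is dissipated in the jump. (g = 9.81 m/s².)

ΔE/E₁ = 0.702 (70.2%)

Fr₁ = V₁/√(g·y₁) = 35.41/√(9.81×1.541) = 9.107.
Bélanger equation: y₂/y₁ = ½[√(1 + 8Fr₁²) − 1] = ½[√664.54 − 1] = 12.39.
y₂ = 12.39 × 1.541 = 19.09 m.
E₁ = y₁ + V₁²/2g = 65.45 m. ΔE = (y₂ − y₁)³/(4y₁y₂) = 45.94 m. ΔE/E₁ = 45.94/65.45 = 0.702.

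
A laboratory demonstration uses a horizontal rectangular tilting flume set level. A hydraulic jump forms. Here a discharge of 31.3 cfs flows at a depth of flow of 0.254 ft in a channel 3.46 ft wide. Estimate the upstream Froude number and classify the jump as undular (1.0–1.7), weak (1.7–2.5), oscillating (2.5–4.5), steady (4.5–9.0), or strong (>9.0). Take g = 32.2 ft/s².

Fr₁ = 12.5; strong jump

q = Q/b = 31.3/3.46 = 9.05 ft²/s; V₁ = q/y₁ = 35.6 ft/s. Fr₁ = V₁/√(g·y₁) = 12.5.
Fr₁ = 12.5 lies in the strong range.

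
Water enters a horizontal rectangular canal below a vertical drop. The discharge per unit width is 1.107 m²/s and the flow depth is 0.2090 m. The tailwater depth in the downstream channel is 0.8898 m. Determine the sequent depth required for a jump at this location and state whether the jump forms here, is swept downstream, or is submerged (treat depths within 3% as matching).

y₂ = 0.9938 m; the jump is swept downstream

V₁ = q/y₁ = 1.107/0.2090 = 5.297 m/s. Fr₁ = V₁/√(g·y₁) = 5.297/√(9.81×0.2090) = 3.699.
Bélanger equation: y₂/y₁ = ½[√(1 + 8Fr₁²) − 1] = ½[√110.47 − 1] = 4.755.
y₂ = 4.755 × 0.2090 = 0.9938 m.
Tailwater y_tw = 0.8898 m: y_tw < y₂, so the jump is swept downstream.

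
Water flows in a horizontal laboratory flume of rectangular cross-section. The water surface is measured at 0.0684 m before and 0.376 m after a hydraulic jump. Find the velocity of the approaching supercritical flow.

V₁ = 3.46 m/s

For a rectangular channel the momentum equation gives q² = ½·g·y₁·y₂·(y₁ + y₂) = ½×9.81×0.0684×0.376×0.444 = 0.0561.
q = √0.0561 = 0.237 m²/s.
V₁ = q/y₁ = 0.237/0.0684 = 3.46 m/s.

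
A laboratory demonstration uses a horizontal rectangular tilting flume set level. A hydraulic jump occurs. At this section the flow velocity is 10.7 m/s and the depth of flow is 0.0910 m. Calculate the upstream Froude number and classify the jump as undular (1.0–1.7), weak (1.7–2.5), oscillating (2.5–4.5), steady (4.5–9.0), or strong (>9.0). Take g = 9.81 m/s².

Fr₁ = 11.3; strong jump

Fr₁ = V₁/√(g·y₁) = 10.7/√(9.81×0.0910) = 11.3.
Fr₁ = 11.3 lies in the strong range.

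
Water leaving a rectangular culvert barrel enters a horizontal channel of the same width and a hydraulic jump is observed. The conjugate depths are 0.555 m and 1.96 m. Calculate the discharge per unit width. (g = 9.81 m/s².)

For a rectangular channel the momentum equation gives q² = ½·g·y₁·y₂·(y₁ + y₂) = ½×9.81×0.555×1.96×2.52 = 13.4.
q = √13.4 = 3.66 m²/s.

q = 3.66 m²/s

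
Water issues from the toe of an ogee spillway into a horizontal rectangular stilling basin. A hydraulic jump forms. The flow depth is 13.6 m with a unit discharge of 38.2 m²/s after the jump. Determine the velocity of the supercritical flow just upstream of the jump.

V₂ = q/y₂ = 38.2/13.6 = 2.81 m/s; Fr₂ = V₂/√(g·y₂) = 0.243.
Since the conjugate-depth ratio holds either way, y₁/y₂ = ½[√(1 + 8Fr₂²) − 1] = ½[√1.473 − 1] = 0.107.
y₁ = 0.107 × 13.6 = 1.45 m.
V₁ = q/y₁ = 38.2/1.45 = 26.3 m/s.

V₁ = 26.3 m/s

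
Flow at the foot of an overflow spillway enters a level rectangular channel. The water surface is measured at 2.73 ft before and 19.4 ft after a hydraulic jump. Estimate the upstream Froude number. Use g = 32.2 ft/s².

Fr₁ = 5.37

For a rectangular channel the momentum equation gives q² = ½·g·y₁·y₂·(y₁ + y₂) = ½×32.2×2.73×19.4×22.1 = 18870.
q = √18870 = 137 ft²/s.
V₁ = q/y₁ = 50.3 ft/s; Fr₁ = V₁/√(g·y₁) = 5.37.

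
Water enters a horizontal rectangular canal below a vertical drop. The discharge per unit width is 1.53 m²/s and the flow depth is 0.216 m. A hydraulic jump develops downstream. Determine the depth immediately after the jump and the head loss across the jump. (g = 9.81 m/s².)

y₂ = 1.38 m; ΔE = 1.33 m

V₁ = q/y₁ = 1.53/0.216 = 7.08 m/s. Fr₁ = V₁/√(g·y₁) = 7.08/√(9.81×0.216) = 4.87.
By Bélanger, y₂/y₁ = ½[√(1 + 8Fr₁²) − 1] = ½[√190.4 − 1] = 6.40.
y₂ = 6.40 × 0.216 = 1.38 m.
V₂ = q/y₂ = 1.53/1.38 = 1.11 m/s. E₁ = y₁ + V₁²/2g = 2.77 m; E₂ = y₂ + V₂²/2g = 1.44 m. ΔE = E₁ − E₂ = 1.33 m.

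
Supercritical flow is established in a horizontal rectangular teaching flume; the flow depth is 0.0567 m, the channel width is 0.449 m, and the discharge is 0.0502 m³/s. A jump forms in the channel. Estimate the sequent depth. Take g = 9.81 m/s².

q = Q/b = 0.0502/0.449 = 0.112 m²/s; V₁ = q/y₁ = 1.97 m/s. Fr₁ = V₁/√(g·y₁) = 2.64.
By Bélanger, y₂/y₁ = ½[√(1 + 8Fr₁²) − 1] = ½[√56.92 − 1] = 3.27.
y₂ = 3.27 × 0.0567 = 0.186 m.

y₂ = 0.186 m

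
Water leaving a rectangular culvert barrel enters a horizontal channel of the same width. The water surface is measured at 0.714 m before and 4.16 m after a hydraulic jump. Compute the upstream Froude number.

Fr₁ = 4.46

For a rectangular channel the momentum equation gives q² = ½·g·y₁·y₂·(y₁ + y₂) = ½×9.81×0.714×4.16×4.87 = 71.0.
q = √71.0 = 8.43 m²/s.
V₁ = q/y₁ = 11.8 m/s; Fr₁ = V₁/√(g·y₁) = 4.46.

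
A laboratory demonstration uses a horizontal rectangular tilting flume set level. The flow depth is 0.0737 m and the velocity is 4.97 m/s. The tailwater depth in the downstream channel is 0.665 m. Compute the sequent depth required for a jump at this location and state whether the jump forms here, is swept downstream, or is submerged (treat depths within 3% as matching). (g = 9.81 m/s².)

Fr₁ = V₁/√(g·y₁) = 4.97/√(9.81×0.0737) = 5.85.
Bélanger equation: y₂/y₁ = ½[√(1 + 8Fr₁²) − 1] = ½[√274.3 − 1] = 7.78.
y₂ = 7.78 × 0.0737 = 0.573 m.
Tailwater y_tw = 0.665 m: y_tw > y₂, so the jump is submerged.

y₂ = 0.573 m; the jump is submerged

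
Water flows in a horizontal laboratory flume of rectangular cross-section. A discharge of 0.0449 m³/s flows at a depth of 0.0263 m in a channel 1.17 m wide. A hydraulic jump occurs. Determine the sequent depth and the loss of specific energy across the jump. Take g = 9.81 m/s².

q = Q/b = 0.0449/1.17 = 0.0384 m²/s; V₁ = q/y₁ = 1.46 m/s. Fr₁ = V₁/√(g·y₁) = 2.87.
From the momentum equation for a rectangular channel, y₂/y₁ = ½[√(1 + 8Fr₁²) − 1] = ½[√67.02 − 1] = 3.59.
y₂ = 3.59 × 0.0263 = 0.0945 m.
V₂ = q/y₂ = 0.0384/0.0945 = 0.406 m/s. E₁ = y₁ + V₁²/2g = 0.135 m; E₂ = y₂ + V₂²/2g = 0.103 m. ΔE = E₁ − E₂ = 0.0319 m.

y₂ = 0.0945 m; ΔE = 0.0319 m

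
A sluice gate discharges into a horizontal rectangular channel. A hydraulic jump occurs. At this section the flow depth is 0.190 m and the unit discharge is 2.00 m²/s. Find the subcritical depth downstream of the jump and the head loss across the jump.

V₁ = q/y₁ = 2.00/0.190 = 10.5 m/s. Fr₁ = V₁/√(g·y₁) = 10.5/√(9.81×0.190) = 7.71.
Conjugate-depth relation: y₂/y₁ = ½[√(1 + 8Fr₁²) − 1] = ½[√476.6 − 1] = 10.4.
y₂ = 10.4 × 0.190 = 1.98 m.
V₂ = q/y₂ = 2.00/1.98 = 1.01 m/s. E₁ = y₁ + V₁²/2g = 5.84 m; E₂ = y₂ + V₂²/2g = 2.03 m. ΔE = E₁ − E₂ = 3.81 m.

y₂ = 1.98 m; ΔE = 3.81 m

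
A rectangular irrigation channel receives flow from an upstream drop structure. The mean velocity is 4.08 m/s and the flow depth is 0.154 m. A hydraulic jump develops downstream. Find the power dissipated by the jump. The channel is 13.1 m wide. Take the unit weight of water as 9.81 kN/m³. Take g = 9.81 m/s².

Fr₁ = V₁/√(g·y₁) = 4.08/√(9.81×0.154) = 3.32.
Conjugate-depth relation: y₂/y₁ = ½[√(1 + 8Fr₁²) − 1] = ½[√89.15 − 1] = 4.22.
y₂ = 4.22 × 0.154 = 0.650 m.
Head loss: ΔE = (y₂ − y₁)³/(4y₁y₂) = (0.650 − 0.154)³/(4×0.154×0.650) = 0.122/0.400 = 0.305 m.
q = V₁·y₁ = 4.08 × 0.154 = 0.628 m²/s. Q = q·b = 0.628 × 13.1 = 8.23 m³/s. P = γ·Q·ΔE = 9.81 × 8.23 × 0.305 = 24.6 kW.

P = 24.6 kW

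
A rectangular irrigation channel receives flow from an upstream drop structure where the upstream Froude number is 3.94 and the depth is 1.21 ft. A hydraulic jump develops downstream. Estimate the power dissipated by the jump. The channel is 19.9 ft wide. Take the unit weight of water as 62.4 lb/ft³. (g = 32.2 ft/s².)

P = 274 hp

Fr₁ = 3.94 (given).
Sequent-depth ratio: y₂/y₁ = ½[√(1 + 8Fr₁²) − 1] = ½[√125.2 − 1] = 5.09.
y₂ = 5.09 × 1.21 = 6.16 ft.
Head loss: ΔE = (y₂ − y₁)³/(4y₁y₂) = (6.16 − 1.21)³/(4×1.21×6.16) = 122/29.8 = 4.08 ft.
V₁ = Fr₁·√(g·y₁) = 3.94×√(32.2×1.21) = 24.6 ft/s; q = V₁·y₁ = 29.8 ft²/s. Q = q·b = 29.8 × 19.9 = 592 cfs. P = γ·Q·ΔE/550 = 62.4 × 592 × 4.08 / 550 = 274 hp.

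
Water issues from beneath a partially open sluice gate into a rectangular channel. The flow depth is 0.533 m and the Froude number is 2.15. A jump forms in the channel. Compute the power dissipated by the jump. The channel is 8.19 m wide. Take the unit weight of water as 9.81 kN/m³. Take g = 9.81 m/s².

P = 43.0 kW

Fr₁ = 2.15 (given).
Sequent-depth ratio: y₂/y₁ = ½[√(1 + 8Fr₁²) − 1] = ½[√37.98 − 1] = 2.58.
y₂ = 2.58 × 0.533 = 1.38 m.
V₁ = Fr₁·√(g·y₁) = 2.15×√(9.81×0.533) = 4.92 m/s; q = V₁·y₁ = 2.62 m²/s. V₂ = q/y₂ = 2.62/1.38 = 1.90 m/s. E₁ = y₁ + V₁²/2g = 1.76 m; E₂ = y₂ + V₂²/2g = 1.56 m. ΔE = E₁ − E₂ = 0.204 m.
Q = q·b = 2.62 × 8.19 = 21.5 m³/s. P = γ·Q·ΔE = 9.81 × 21.5 × 0.204 = 43.0 kW.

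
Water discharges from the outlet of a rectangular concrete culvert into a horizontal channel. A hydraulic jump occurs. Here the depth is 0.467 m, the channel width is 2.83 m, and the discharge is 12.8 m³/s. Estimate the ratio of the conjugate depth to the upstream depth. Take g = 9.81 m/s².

y₂/y₁ = 5.92

q = Q/b = 12.8/2.83 = 4.52 m²/s; V₁ = q/y₁ = 9.69 m/s. Fr₁ = V₁/√(g·y₁) = 4.52.
Sequent-depth ratio: y₂/y₁ = ½[√(1 + 8Fr₁²) − 1] = ½[√164.8 − 1] = 5.92.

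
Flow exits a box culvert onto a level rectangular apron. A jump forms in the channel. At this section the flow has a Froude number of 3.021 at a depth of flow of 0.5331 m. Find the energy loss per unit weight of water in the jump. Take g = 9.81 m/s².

ΔE = 0.7708 m

Fr₁ = 3.021 (given).
From the momentum equation for a rectangular channel, y₂/y₁ = ½[√(1 + 8Fr₁²) − 1] = ½[√74.012 − 1] = 3.801.
y₂ = 3.801 × 0.5331 = 2.027 m.
V₁ = Fr₁·√(g·y₁) = 3.021×√(9.81×0.5331) = 6.909 m/s; q = V₁·y₁ = 3.683 m²/s. V₂ = q/y₂ = 3.683/2.027 = 1.817 m/s. E₁ = y₁ + V₁²/2g = 2.966 m; E₂ = y₂ + V₂²/2g = 2.195 m. ΔE = E₁ − E₂ = 0.7708 m.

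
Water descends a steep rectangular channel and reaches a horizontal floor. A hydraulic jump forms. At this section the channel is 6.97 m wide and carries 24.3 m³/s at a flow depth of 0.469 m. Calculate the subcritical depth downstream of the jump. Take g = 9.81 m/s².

q = Q/b = 24.3/6.97 = 3.49 m²/s; V₁ = q/y₁ = 7.43 m/s. Fr₁ = V₁/√(g·y₁) = 3.47.
By Bélanger, y₂/y₁ = ½[√(1 + 8Fr₁²) − 1] = ½[√97.08 − 1] = 4.43.
y₂ = 4.43 × 0.469 = 2.08 m.

y₂ = 2.08 m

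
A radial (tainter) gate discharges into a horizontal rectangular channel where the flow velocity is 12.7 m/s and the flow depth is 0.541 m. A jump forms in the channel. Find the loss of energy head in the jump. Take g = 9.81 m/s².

ΔE = 4.65 m

Fr₁ = V₁/√(g·y₁) = 12.7/√(9.81×0.541) = 5.51.
Bélanger equation: y₂/y₁ = ½[√(1 + 8Fr₁²) − 1] = ½[√244.1 − 1] = 7.31.
y₂ = 7.31 × 0.541 = 3.96 m.
Head loss: ΔE = (y₂ − y₁)³/(4y₁y₂) = (3.96 − 0.541)³/(4×0.541×3.96) = 39.8/8.56 = 4.65 m.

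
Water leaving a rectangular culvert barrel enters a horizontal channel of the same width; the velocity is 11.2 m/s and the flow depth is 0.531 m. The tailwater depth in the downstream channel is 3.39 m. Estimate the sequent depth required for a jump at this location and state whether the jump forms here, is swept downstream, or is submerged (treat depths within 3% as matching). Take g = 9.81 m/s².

Fr₁ = V₁/√(g·y₁) = 11.2/√(9.81×0.531) = 4.91.
Sequent-depth ratio: y₂/y₁ = ½[√(1 + 8Fr₁²) − 1] = ½[√193.6 − 1] = 6.46.
y₂ = 6.46 × 0.531 = 3.43 m.
Tailwater y_tw = 3.39 m: y_tw ≈ y₂, so the jump forms here.

y₂ = 3.43 m; the jump forms here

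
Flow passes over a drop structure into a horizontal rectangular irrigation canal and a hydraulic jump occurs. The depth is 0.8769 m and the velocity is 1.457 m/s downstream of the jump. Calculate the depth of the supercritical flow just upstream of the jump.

Fr₂ = V₂/√(g·y₂) = 1.457/√(9.81×0.8769) = 0.4968.
Since the conjugate-depth ratio holds either way, y₁/y₂ = ½[√(1 + 8Fr₂²) − 1] = ½[√2.9742 − 1] = 0.3623.
y₁ = 0.3623 × 0.8769 = 0.3177 m.

y₁ = 0.3177 m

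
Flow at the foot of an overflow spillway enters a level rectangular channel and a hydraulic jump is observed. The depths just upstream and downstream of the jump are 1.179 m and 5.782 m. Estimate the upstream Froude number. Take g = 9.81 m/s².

Fr₁ = 3.805

For a rectangular channel the momentum equation gives q² = ½·g·y₁·y₂·(y₁ + y₂) = ½×9.81×1.179×5.782×6.961 = 232.8.
q = √232.8 = 15.26 m²/s.
V₁ = q/y₁ = 12.94 m/s; Fr₁ = V₁/√(g·y₁) = 3.805.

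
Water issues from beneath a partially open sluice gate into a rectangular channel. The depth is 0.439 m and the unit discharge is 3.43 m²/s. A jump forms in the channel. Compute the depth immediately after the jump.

V₁ = q/y₁ = 3.43/0.439 = 7.81 m/s. Fr₁ = V₁/√(g·y₁) = 7.81/√(9.81×0.439) = 3.76.
Conjugate-depth relation: y₂/y₁ = ½[√(1 + 8Fr₁²) − 1] = ½[√114.4 − 1] = 4.85.
y₂ = 4.85 × 0.439 = 2.13 m.

y₂ = 2.13 m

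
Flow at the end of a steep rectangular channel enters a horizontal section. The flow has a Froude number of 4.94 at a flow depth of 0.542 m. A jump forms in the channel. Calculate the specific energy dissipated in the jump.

Fr₁ = 4.94 (given).
Conjugate-depth relation: y₂/y₁ = ½[√(1 + 8Fr₁²) − 1] = ½[√196.2 − 1] = 6.50.
y₂ = 6.50 × 0.542 = 3.53 m.
Head loss: ΔE = (y₂ − y₁)³/(4y₁y₂) = (3.53 − 0.542)³/(4×0.542×3.53) = 26.5/7.64 = 3.47 m.

ΔE = 3.47 m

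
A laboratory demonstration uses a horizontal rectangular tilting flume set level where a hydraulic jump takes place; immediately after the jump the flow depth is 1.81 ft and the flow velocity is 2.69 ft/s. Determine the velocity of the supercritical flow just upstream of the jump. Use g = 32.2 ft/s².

Fr₂ = V₂/√(g·y₂) = 2.69/√(32.2×1.81) = 0.352.
Applying the sequent-depth relation in reverse, y₁/y₂ = ½[√(1 + 8Fr₂²) − 1] = ½[√1.993 − 1] = 0.206.
y₁ = 0.206 × 1.81 = 0.373 ft.
V₁ = q/y₁ = 4.87/0.373 = 13.1 ft/s.

V₁ = 13.1 ft/s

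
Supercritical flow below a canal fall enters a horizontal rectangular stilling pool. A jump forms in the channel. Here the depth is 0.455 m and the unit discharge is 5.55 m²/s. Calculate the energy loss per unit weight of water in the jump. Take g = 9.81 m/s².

ΔE = 4.42 m

V₁ = q/y₁ = 5.55/0.455 = 12.2 m/s. Fr₁ = V₁/√(g·y₁) = 12.2/√(9.81×0.455) = 5.77.
Conjugate-depth relation: y₂/y₁ = ½[√(1 + 8Fr₁²) − 1] = ½[√267.7 − 1] = 7.68.
y₂ = 7.68 × 0.455 = 3.49 m.
Head loss: ΔE = (y₂ − y₁)³/(4y₁y₂) = (3.49 − 0.455)³/(4×0.455×3.49) = 28.1/6.36 = 4.42 m.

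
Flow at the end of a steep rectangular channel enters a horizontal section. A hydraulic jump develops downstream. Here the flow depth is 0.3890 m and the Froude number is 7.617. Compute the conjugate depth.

y₂ = 4.000 m

Fr₁ = 7.617 (given).
From the momentum equation for a rectangular channel, y₂/y₁ = ½[√(1 + 8Fr₁²) − 1] = ½[√465.15 − 1] = 10.28.
y₂ = 10.28 × 0.3890 = 4.000 m.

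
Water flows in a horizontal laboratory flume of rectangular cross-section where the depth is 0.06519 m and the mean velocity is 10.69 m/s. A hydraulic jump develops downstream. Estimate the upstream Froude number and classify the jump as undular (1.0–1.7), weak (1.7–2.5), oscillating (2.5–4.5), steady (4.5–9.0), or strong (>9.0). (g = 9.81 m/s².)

Fr₁ = V₁/√(g·y₁) = 10.69/√(9.81×0.06519) = 13.37.
Fr₁ = 13.37 lies in the strong range.

Fr₁ = 13.37; strong jump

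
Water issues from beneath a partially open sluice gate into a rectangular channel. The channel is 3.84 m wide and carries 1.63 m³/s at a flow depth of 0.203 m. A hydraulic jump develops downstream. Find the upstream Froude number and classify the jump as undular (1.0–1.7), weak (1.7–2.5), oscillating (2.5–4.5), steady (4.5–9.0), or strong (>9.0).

Fr₁ = 1.48; undular jump

q = Q/b = 1.63/3.84 = 0.424 m²/s; V₁ = q/y₁ = 2.09 m/s. Fr₁ = V₁/√(g·y₁) = 1.48.
Fr₁ = 1.48 lies in the undular range.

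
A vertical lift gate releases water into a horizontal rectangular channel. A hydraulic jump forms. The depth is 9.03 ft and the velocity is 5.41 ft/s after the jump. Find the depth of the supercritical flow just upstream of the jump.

Fr₂ = V₂/√(g·y₂) = 5.41/√(32.2×9.03) = 0.317.
From the momentum equation (using Fr₂), y₁/y₂ = ½[√(1 + 8Fr₂²) − 1] = ½[√1.805 − 1] = 0.172.
y₁ = 0.172 × 9.03 = 1.55 ft.

y₁ = 1.55 ft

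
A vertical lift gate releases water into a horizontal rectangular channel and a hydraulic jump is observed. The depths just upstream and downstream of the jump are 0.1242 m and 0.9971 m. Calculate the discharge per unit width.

For a rectangular channel the momentum equation gives q² = ½·g·y₁·y₂·(y₁ + y₂) = ½×9.81×0.1242×0.9971×1.121 = 0.6811.
q = √0.6811 = 0.8253 m²/s.

q = 0.8253 m²/s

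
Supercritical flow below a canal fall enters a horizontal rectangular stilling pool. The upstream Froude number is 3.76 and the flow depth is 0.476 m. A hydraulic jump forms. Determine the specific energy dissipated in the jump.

Fr₁ = 3.76 (given).
Sequent-depth ratio: y₂/y₁ = ½[√(1 + 8Fr₁²) − 1] = ½[√114.1 − 1] = 4.84.
y₂ = 4.84 × 0.476 = 2.30 m.
V₁ = Fr₁·√(g·y₁) = 3.76×√(9.81×0.476) = 8.13 m/s; q = V₁·y₁ = 3.87 m²/s. V₂ = q/y₂ = 3.87/2.30 = 1.68 m/s. E₁ = y₁ + V₁²/2g = 3.84 m; E₂ = y₂ + V₂²/2g = 2.45 m. ΔE = E₁ − E₂ = 1.39 m.

ΔE = 1.39 m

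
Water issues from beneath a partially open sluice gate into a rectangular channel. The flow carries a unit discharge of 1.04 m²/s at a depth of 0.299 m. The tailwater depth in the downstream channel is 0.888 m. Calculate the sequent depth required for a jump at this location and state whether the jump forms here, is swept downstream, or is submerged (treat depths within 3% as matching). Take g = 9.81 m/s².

V₁ = q/y₁ = 1.04/0.299 = 3.48 m/s. Fr₁ = V₁/√(g·y₁) = 3.48/√(9.81×0.299) = 2.03.
Bélanger equation: y₂/y₁ = ½[√(1 + 8Fr₁²) − 1] = ½[√34.00 − 1] = 2.42.
y₂ = 2.42 × 0.299 = 0.722 m.
Tailwater y_tw = 0.888 m: y_tw > y₂, so the jump is submerged.

y₂ = 0.722 m; the jump is submerged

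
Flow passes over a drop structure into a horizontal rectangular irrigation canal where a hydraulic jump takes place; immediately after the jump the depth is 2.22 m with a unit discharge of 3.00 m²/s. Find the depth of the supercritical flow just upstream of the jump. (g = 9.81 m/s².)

V₂ = q/y₂ = 3.00/2.22 = 1.35 m/s; Fr₂ = V₂/√(g·y₂) = 0.290.
Applying the sequent-depth relation in reverse, y₁/y₂ = ½[√(1 + 8Fr₂²) − 1] = ½[√1.671 − 1] = 0.146.
y₁ = 0.146 × 2.22 = 0.325 m.

y₁ = 0.325 m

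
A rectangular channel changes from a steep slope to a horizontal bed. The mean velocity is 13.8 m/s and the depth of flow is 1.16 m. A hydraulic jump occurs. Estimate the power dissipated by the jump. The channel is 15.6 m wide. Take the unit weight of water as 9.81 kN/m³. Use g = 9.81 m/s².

P = 10695 kW

Fr₁ = V₁/√(g·y₁) = 13.8/√(9.81×1.16) = 4.09.
By Bélanger, y₂/y₁ = ½[√(1 + 8Fr₁²) − 1] = ½[√134.9 − 1] = 5.31.
y₂ = 5.31 × 1.16 = 6.16 m.
q = V₁·y₁ = 13.8 × 1.16 = 16.0 m²/s. V₂ = q/y₂ = 16.0/6.16 = 2.60 m/s. E₁ = y₁ + V₁²/2g = 10.9 m; E₂ = y₂ + V₂²/2g = 6.50 m. ΔE = E₁ − E₂ = 4.37 m.
Q = q·b = 16.0 × 15.6 = 250 m³/s. P = γ·Q·ΔE = 9.81 × 250 × 4.37 = 10695 kW.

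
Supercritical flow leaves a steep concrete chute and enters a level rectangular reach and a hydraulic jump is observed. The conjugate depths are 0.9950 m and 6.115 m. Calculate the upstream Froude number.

For a rectangular channel the momentum equation gives q² = ½·g·y₁·y₂·(y₁ + y₂) = ½×9.81×0.9950×6.115×7.110 = 212.2.
q = √212.2 = 14.57 m²/s.
V₁ = q/y₁ = 14.64 m/s; Fr₁ = V₁/√(g·y₁) = 4.686.

Fr₁ = 4.686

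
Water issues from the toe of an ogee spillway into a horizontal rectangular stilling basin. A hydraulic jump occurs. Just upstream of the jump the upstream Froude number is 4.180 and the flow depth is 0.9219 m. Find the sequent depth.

Fr₁ = 4.180 (given).
By Bélanger, y₂/y₁ = ½[√(1 + 8Fr₁²) − 1] = ½[√140.78 − 1] = 5.433.
y₂ = 5.433 × 0.9219 = 5.008 m.

y₂ = 5.008 m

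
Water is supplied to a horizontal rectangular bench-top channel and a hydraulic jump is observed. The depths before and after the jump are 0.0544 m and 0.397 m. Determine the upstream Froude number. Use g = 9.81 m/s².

For a rectangular channel the momentum equation gives q² = ½·g·y₁·y₂·(y₁ + y₂) = ½×9.81×0.0544×0.397×0.451 = 0.0478.
q = √0.0478 = 0.219 m²/s.
V₁ = q/y₁ = 4.02 m/s; Fr₁ = V₁/√(g·y₁) = 5.50.

Fr₁ = 5.50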